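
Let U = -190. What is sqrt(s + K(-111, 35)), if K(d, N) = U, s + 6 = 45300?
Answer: 4*sqrt(2819) ≈ 212.38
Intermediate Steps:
s = 45294 (s = -6 + 45300 = 45294)
K(d, N) = -190
sqrt(s + K(-111, 35)) = sqrt(45294 - 190) = sqrt(45104) = 4*sqrt(2819)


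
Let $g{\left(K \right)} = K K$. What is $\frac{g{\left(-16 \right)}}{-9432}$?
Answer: $- \frac{32}{1179} \approx -0.027142$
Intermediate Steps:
$g{\left(K \right)} = K^{2}$
$\frac{g{\left(-16 \right)}}{-9432} = \frac{\left(-16\right)^{2}}{-9432} = 256 \left(- \frac{1}{9432}\right) = - \frac{32}{1179}$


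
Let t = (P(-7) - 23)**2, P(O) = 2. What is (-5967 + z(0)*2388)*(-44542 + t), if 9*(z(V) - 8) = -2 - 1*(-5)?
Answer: -614459233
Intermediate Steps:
z(V) = 25/3 (z(V) = 8 + (-2 - 1*(-5))/9 = 8 + (-2 + 5)/9 = 8 + (1/9)*3 = 8 + 1/3 = 25/3)
t = 441 (t = (2 - 23)**2 = (-21)**2 = 441)
(-5967 + z(0)*2388)*(-44542 + t) = (-5967 + (25/3)*2388)*(-44542 + 441) = (-5967 + 19900)*(-44101) = 13933*(-44101) = -614459233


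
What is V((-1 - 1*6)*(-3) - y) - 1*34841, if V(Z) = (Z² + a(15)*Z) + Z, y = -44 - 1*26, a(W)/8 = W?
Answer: -15549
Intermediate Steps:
a(W) = 8*W
y = -70 (y = -44 - 26 = -70)
V(Z) = Z² + 121*Z (V(Z) = (Z² + (8*15)*Z) + Z = (Z² + 120*Z) + Z = Z² + 121*Z)
V((-1 - 1*6)*(-3) - y) - 1*34841 = ((-1 - 1*6)*(-3) - 1*(-70))*(121 + ((-1 - 1*6)*(-3) - 1*(-70))) - 1*34841 = ((-1 - 6)*(-3) + 70)*(121 + ((-1 - 6)*(-3) + 70)) - 34841 = (-7*(-3) + 70)*(121 + (-7*(-3) + 70)) - 34841 = (21 + 70)*(121 + (21 + 70)) - 34841 = 91*(121 + 91) - 34841 = 91*212 - 34841 = 19292 - 34841 = -15549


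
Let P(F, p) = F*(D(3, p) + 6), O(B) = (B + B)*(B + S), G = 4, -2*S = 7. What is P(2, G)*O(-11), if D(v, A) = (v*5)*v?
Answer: 32538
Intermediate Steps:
S = -7/2 (S = -½*7 = -7/2 ≈ -3.5000)
D(v, A) = 5*v² (D(v, A) = (5*v)*v = 5*v²)
O(B) = 2*B*(-7/2 + B) (O(B) = (B + B)*(B - 7/2) = (2*B)*(-7/2 + B) = 2*B*(-7/2 + B))
P(F, p) = 51*F (P(F, p) = F*(5*3² + 6) = F*(5*9 + 6) = F*(45 + 6) = F*51 = 51*F)
P(2, G)*O(-11) = (51*2)*(-11*(-7 + 2*(-11))) = 102*(-11*(-7 - 22)) = 102*(-11*(-29)) = 102*319 = 32538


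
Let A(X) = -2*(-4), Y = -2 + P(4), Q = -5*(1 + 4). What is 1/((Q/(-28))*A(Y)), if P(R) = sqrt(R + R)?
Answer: 7/50 ≈ 0.14000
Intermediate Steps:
P(R) = sqrt(2)*sqrt(R) (P(R) = sqrt(2*R) = sqrt(2)*sqrt(R))
Q = -25 (Q = -5*5 = -25)
Y = -2 + 2*sqrt(2) (Y = -2 + sqrt(2)*sqrt(4) = -2 + sqrt(2)*2 = -2 + 2*sqrt(2) ≈ 0.82843)
A(X) = 8
1/((Q/(-28))*A(Y)) = 1/((-25/(-28))*8) = 1/(-1/28*(-25)*8) = 1/((25/28)*8) = 1/(50/7) = 7/50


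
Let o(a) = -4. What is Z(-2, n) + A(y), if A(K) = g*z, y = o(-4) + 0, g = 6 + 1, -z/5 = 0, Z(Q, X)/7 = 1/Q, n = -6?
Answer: -7/2 ≈ -3.5000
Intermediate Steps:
Z(Q, X) = 7/Q
z = 0 (z = -5*0 = 0)
g = 7
y = -4 (y = -4 + 0 = -4)
A(K) = 0 (A(K) = 7*0 = 0)
Z(-2, n) + A(y) = 7/(-2) + 0 = 7*(-½) + 0 = -7/2 + 0 = -7/2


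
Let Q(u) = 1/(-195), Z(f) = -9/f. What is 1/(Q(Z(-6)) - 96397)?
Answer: -195/18797416 ≈ -1.0374e-5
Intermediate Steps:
Q(u) = -1/195
1/(Q(Z(-6)) - 96397) = 1/(-1/195 - 96397) = 1/(-18797416/195) = -195/18797416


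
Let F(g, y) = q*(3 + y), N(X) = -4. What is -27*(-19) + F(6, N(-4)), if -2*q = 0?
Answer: 513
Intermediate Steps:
q = 0 (q = -1/2*0 = 0)
F(g, y) = 0 (F(g, y) = 0*(3 + y) = 0)
-27*(-19) + F(6, N(-4)) = -27*(-19) + 0 = 513 + 0 = 513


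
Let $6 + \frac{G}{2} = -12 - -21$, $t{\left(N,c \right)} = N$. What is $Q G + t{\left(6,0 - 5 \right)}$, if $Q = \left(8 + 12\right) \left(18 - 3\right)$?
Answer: $1806$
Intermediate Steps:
$G = 6$ ($G = -12 + 2 \left(-12 - -21\right) = -12 + 2 \left(-12 + 21\right) = -12 + 2 \cdot 9 = -12 + 18 = 6$)
$Q = 300$ ($Q = 20 \cdot 15 = 300$)
$Q G + t{\left(6,0 - 5 \right)} = 300 \cdot 6 + 6 = 1800 + 6 = 1806$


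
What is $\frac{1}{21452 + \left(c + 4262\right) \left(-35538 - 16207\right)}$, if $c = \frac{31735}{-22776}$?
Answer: $- \frac{22776}{5020824321113} \approx -4.5363 \cdot 10^{-9}$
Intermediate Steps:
$c = - \frac{31735}{22776}$ ($c = 31735 \left(- \frac{1}{22776}\right) = - \frac{31735}{22776} \approx -1.3934$)
$\frac{1}{21452 + \left(c + 4262\right) \left(-35538 - 16207\right)} = \frac{1}{21452 + \left(- \frac{31735}{22776} + 4262\right) \left(-35538 - 16207\right)} = \frac{1}{21452 + \frac{97039577}{22776} \left(-51745\right)} = \frac{1}{21452 - \frac{5021312911865}{22776}} = \frac{1}{- \frac{5020824321113}{22776}} = - \frac{22776}{5020824321113}$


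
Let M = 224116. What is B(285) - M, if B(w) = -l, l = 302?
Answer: -224418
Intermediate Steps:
B(w) = -302 (B(w) = -1*302 = -302)
B(285) - M = -302 - 1*224116 = -302 - 224116 = -224418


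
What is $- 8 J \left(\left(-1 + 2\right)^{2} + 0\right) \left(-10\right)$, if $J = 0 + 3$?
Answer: $240$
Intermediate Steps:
$J = 3$
$- 8 J \left(\left(-1 + 2\right)^{2} + 0\right) \left(-10\right) = - 8 \cdot 3 \left(\left(-1 + 2\right)^{2} + 0\right) \left(-10\right) = - 8 \cdot 3 \left(1^{2} + 0\right) \left(-10\right) = - 8 \cdot 3 \left(1 + 0\right) \left(-10\right) = - 8 \cdot 3 \cdot 1 \left(-10\right) = \left(-8\right) 3 \left(-10\right) = \left(-24\right) \left(-10\right) = 240$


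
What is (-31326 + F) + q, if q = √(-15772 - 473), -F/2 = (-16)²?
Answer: -31838 + 57*I*√5 ≈ -31838.0 + 127.46*I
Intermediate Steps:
F = -512 (F = -2*(-16)² = -2*256 = -512)
q = 57*I*√5 (q = √(-16245) = 57*I*√5 ≈ 127.46*I)
(-31326 + F) + q = (-31326 - 512) + 57*I*√5 = -31838 + 57*I*√5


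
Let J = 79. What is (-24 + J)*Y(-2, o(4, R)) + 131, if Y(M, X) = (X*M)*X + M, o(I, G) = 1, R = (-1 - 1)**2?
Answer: -89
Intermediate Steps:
R = 4 (R = (-2)**2 = 4)
Y(M, X) = M + M*X**2 (Y(M, X) = (M*X)*X + M = M*X**2 + M = M + M*X**2)
(-24 + J)*Y(-2, o(4, R)) + 131 = (-24 + 79)*(-2*(1 + 1**2)) + 131 = 55*(-2*(1 + 1)) + 131 = 55*(-2*2) + 131 = 55*(-4) + 131 = -220 + 131 = -89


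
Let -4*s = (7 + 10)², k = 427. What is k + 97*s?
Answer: -26325/4 ≈ -6581.3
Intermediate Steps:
s = -289/4 (s = -(7 + 10)²/4 = -¼*17² = -¼*289 = -289/4 ≈ -72.250)
k + 97*s = 427 + 97*(-289/4) = 427 - 28033/4 = -26325/4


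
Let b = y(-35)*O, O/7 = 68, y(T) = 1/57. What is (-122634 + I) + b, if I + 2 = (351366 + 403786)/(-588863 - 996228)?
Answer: -11079474073280/90350187 ≈ -1.2263e+5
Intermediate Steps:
y(T) = 1/57
O = 476 (O = 7*68 = 476)
I = -3925334/1585091 (I = -2 + (351366 + 403786)/(-588863 - 996228) = -2 + 755152/(-1585091) = -2 + 755152*(-1/1585091) = -2 - 755152/1585091 = -3925334/1585091 ≈ -2.4764)
b = 476/57 (b = (1/57)*476 = 476/57 ≈ 8.3509)
(-122634 + I) + b = (-122634 - 3925334/1585091) + 476/57 = -194389975028/1585091 + 476/57 = -11079474073280/90350187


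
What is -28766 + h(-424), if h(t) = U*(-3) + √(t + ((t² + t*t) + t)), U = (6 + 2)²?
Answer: -28958 + 12*√2491 ≈ -28359.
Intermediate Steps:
U = 64 (U = 8² = 64)
h(t) = -192 + √(2*t + 2*t²) (h(t) = 64*(-3) + √(t + ((t² + t*t) + t)) = -192 + √(t + ((t² + t²) + t)) = -192 + √(t + (2*t² + t)) = -192 + √(t + (t + 2*t²)) = -192 + √(2*t + 2*t²))
-28766 + h(-424) = -28766 + (-192 + √2*√(-424*(1 - 424))) = -28766 + (-192 + √2*√(-424*(-423))) = -28766 + (-192 + √2*√179352) = -28766 + (-192 + √2*(6*√4982)) = -28766 + (-192 + 12*√2491) = -28958 + 12*√2491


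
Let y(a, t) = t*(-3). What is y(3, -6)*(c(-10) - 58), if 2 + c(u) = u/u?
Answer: -1062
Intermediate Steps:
y(a, t) = -3*t
c(u) = -1 (c(u) = -2 + u/u = -2 + 1 = -1)
y(3, -6)*(c(-10) - 58) = (-3*(-6))*(-1 - 58) = 18*(-59) = -1062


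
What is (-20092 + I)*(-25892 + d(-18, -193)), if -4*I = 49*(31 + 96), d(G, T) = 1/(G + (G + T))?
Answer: 513421331979/916 ≈ 5.6050e+8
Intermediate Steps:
d(G, T) = 1/(T + 2*G)
I = -6223/4 (I = -49*(31 + 96)/4 = -49*127/4 = -1/4*6223 = -6223/4 ≈ -1555.8)
(-20092 + I)*(-25892 + d(-18, -193)) = (-20092 - 6223/4)*(-25892 + 1/(-193 + 2*(-18))) = -86591*(-25892 + 1/(-193 - 36))/4 = -86591*(-25892 + 1/(-229))/4 = -86591*(-25892 - 1/229)/4 = -86591/4*(-5929269/229) = 513421331979/916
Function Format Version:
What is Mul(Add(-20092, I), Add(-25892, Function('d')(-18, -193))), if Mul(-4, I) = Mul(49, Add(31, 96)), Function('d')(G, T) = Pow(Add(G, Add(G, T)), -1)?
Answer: Rational(513421331979, 916) ≈ 5.6050e+8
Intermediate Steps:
Function('d')(G, T) = Pow(Add(T, Mul(2, G)), -1)
I = Rational(-6223, 4) (I = Mul(Rational(-1, 4), Mul(49, Add(31, 96))) = Mul(Rational(-1, 4), Mul(49, 127)) = Mul(Rational(-1, 4), 6223) = Rational(-6223, 4) ≈ -1555.8)
Mul(Add(-20092, I), Add(-25892, Function('d')(-18, -193))) = Mul(Add(-20092, Rational(-6223, 4)), Add(-25892, Pow(Add(-193, Mul(2, -18)), -1))) = Mul(Rational(-86591, 4), Add(-25892, Pow(Add(-193, -36), -1))) = Mul(Rational(-86591, 4), Add(-25892, Pow(-229, -1))) = Mul(Rational(-86591, 4), Add(-25892, Rational(-1, 229))) = Mul(Rational(-86591, 4), Rational(-5929269, 229)) = Rational(513421331979, 916)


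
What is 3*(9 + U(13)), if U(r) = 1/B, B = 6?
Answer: 55/2 ≈ 27.500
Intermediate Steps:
U(r) = ⅙ (U(r) = 1/6 = 1*(⅙) = ⅙)
3*(9 + U(13)) = 3*(9 + ⅙) = 3*(55/6) = 55/2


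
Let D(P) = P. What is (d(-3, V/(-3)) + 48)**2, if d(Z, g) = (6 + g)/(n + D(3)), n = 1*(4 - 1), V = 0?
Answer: 2401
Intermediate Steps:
n = 3 (n = 1*3 = 3)
d(Z, g) = 1 + g/6 (d(Z, g) = (6 + g)/(3 + 3) = (6 + g)/6 = (6 + g)*(1/6) = 1 + g/6)
(d(-3, V/(-3)) + 48)**2 = ((1 + (0/(-3))/6) + 48)**2 = ((1 + (0*(-1/3))/6) + 48)**2 = ((1 + (1/6)*0) + 48)**2 = ((1 + 0) + 48)**2 = (1 + 48)**2 = 49**2 = 2401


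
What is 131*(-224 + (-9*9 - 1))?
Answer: -40086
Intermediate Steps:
131*(-224 + (-9*9 - 1)) = 131*(-224 + (-81 - 1)) = 131*(-224 - 82) = 131*(-306) = -40086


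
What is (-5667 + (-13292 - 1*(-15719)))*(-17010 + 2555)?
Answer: 46834200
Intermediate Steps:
(-5667 + (-13292 - 1*(-15719)))*(-17010 + 2555) = (-5667 + (-13292 + 15719))*(-14455) = (-5667 + 2427)*(-14455) = -3240*(-14455) = 46834200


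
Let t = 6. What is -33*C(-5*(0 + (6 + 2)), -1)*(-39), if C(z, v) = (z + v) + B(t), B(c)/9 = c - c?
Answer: -52767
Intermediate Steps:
B(c) = 0 (B(c) = 9*(c - c) = 9*0 = 0)
C(z, v) = v + z (C(z, v) = (z + v) + 0 = (v + z) + 0 = v + z)
-33*C(-5*(0 + (6 + 2)), -1)*(-39) = -33*(-1 - 5*(0 + (6 + 2)))*(-39) = -33*(-1 - 5*(0 + 8))*(-39) = -33*(-1 - 5*8)*(-39) = -33*(-1 - 40)*(-39) = -33*(-41)*(-39) = 1353*(-39) = -52767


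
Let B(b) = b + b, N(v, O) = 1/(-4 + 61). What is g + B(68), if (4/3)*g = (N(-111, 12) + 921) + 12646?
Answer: 195914/19 ≈ 10311.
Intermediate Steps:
N(v, O) = 1/57
B(b) = 2*b
g = 193330/19 (g = 3*((1/57 + 921) + 12646)/4 = 3*(52498/57 + 12646)/4 = (¾)*(773320/57) = 193330/19 ≈ 10175.)
g + B(68) = 193330/19 + 2*68 = 193330/19 + 136 = 195914/19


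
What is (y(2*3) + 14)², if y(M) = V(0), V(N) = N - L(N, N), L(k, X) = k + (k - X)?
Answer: 196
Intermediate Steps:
L(k, X) = -X + 2*k
V(N) = 0 (V(N) = N - (-N + 2*N) = N - N = 0)
y(M) = 0
(y(2*3) + 14)² = (0 + 14)² = 14² = 196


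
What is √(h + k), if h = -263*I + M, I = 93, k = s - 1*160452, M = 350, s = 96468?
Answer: I*√88093 ≈ 296.8*I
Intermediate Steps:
k = -63984 (k = 96468 - 1*160452 = 96468 - 160452 = -63984)
h = -24109 (h = -263*93 + 350 = -24459 + 350 = -24109)
√(h + k) = √(-24109 - 63984) = √(-88093) = I*√88093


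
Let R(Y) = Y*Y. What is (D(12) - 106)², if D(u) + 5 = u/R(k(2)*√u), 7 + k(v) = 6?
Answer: 12100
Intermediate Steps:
k(v) = -1 (k(v) = -7 + 6 = -1)
R(Y) = Y²
D(u) = -4 (D(u) = -5 + u/((-√u)²) = -5 + u/u = -5 + 1 = -4)
(D(12) - 106)² = (-4 - 106)² = (-110)² = 12100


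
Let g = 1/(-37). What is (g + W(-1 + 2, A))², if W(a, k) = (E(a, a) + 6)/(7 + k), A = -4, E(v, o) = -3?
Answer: 1296/1369 ≈ 0.94668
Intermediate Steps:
W(a, k) = 3/(7 + k) (W(a, k) = (-3 + 6)/(7 + k) = 3/(7 + k))
g = -1/37 ≈ -0.027027
(g + W(-1 + 2, A))² = (-1/37 + 3/(7 - 4))² = (-1/37 + 3/3)² = (-1/37 + 3*(⅓))² = (-1/37 + 1)² = (36/37)² = 1296/1369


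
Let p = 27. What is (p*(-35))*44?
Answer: -41580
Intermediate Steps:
(p*(-35))*44 = (27*(-35))*44 = -945*44 = -41580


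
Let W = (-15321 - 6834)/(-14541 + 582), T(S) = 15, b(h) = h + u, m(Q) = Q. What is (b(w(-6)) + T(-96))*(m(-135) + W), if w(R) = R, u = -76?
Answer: 41591590/4653 ≈ 8938.7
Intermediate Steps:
b(h) = -76 + h (b(h) = h - 76 = -76 + h)
W = 7385/4653 (W = -22155/(-13959) = -22155*(-1/13959) = 7385/4653 ≈ 1.5871)
(b(w(-6)) + T(-96))*(m(-135) + W) = ((-76 - 6) + 15)*(-135 + 7385/4653) = (-82 + 15)*(-620770/4653) = -67*(-620770/4653) = 41591590/4653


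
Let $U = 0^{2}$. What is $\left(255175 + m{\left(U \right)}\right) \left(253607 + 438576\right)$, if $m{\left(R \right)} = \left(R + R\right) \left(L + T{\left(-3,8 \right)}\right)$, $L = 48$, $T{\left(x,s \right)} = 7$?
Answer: $176627797025$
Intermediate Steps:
$U = 0$
$m{\left(R \right)} = 110 R$ ($m{\left(R \right)} = \left(R + R\right) \left(48 + 7\right) = 2 R 55 = 110 R$)
$\left(255175 + m{\left(U \right)}\right) \left(253607 + 438576\right) = \left(255175 + 110 \cdot 0\right) \left(253607 + 438576\right) = \left(255175 + 0\right) 692183 = 255175 \cdot 692183 = 176627797025$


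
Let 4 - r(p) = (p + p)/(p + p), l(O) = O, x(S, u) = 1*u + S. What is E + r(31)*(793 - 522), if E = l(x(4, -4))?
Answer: 813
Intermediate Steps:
x(S, u) = S + u (x(S, u) = u + S = S + u)
r(p) = 3 (r(p) = 4 - (p + p)/(p + p) = 4 - 2*p/(2*p) = 4 - 2*p*1/(2*p) = 4 - 1*1 = 4 - 1 = 3)
E = 0 (E = 4 - 4 = 0)
E + r(31)*(793 - 522) = 0 + 3*(793 - 522) = 0 + 3*271 = 0 + 813 = 813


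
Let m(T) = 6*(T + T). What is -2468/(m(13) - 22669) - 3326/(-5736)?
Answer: 44517343/64567284 ≈ 0.68947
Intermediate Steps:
m(T) = 12*T (m(T) = 6*(2*T) = 12*T)
-2468/(m(13) - 22669) - 3326/(-5736) = -2468/(12*13 - 22669) - 3326/(-5736) = -2468/(156 - 22669) - 3326*(-1/5736) = -2468/(-22513) + 1663/2868 = -2468*(-1/22513) + 1663/2868 = 2468/22513 + 1663/2868 = 44517343/64567284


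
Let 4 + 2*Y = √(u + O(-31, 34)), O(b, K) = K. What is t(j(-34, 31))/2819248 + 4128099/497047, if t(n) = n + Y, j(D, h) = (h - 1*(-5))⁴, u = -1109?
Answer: 6236490974705/700649380328 + 5*I*√43/5638496 ≈ 8.901 + 5.8149e-6*I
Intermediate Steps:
Y = -2 + 5*I*√43/2 (Y = -2 + √(-1109 + 34)/2 = -2 + √(-1075)/2 = -2 + (5*I*√43)/2 = -2 + 5*I*√43/2 ≈ -2.0 + 16.394*I)
j(D, h) = (5 + h)⁴ (j(D, h) = (h + 5)⁴ = (5 + h)⁴)
t(n) = -2 + n + 5*I*√43/2 (t(n) = n + (-2 + 5*I*√43/2) = -2 + n + 5*I*√43/2)
t(j(-34, 31))/2819248 + 4128099/497047 = (-2 + (5 + 31)⁴ + 5*I*√43/2)/2819248 + 4128099/497047 = (-2 + 36⁴ + 5*I*√43/2)*(1/2819248) + 4128099*(1/497047) = (-2 + 1679616 + 5*I*√43/2)*(1/2819248) + 4128099/497047 = (1679614 + 5*I*√43/2)*(1/2819248) + 4128099/497047 = (839807/1409624 + 5*I*√43/5638496) + 4128099/497047 = 6236490974705/700649380328 + 5*I*√43/5638496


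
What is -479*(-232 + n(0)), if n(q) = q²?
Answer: 111128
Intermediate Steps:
-479*(-232 + n(0)) = -479*(-232 + 0²) = -479*(-232 + 0) = -479*(-232) = 111128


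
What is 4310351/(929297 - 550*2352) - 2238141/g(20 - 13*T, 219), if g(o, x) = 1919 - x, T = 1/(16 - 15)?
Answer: -822689077423/619315100 ≈ -1328.4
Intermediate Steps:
T = 1 (T = 1/1 = 1)
4310351/(929297 - 550*2352) - 2238141/g(20 - 13*T, 219) = 4310351/(929297 - 550*2352) - 2238141/(1919 - 1*219) = 4310351/(929297 - 1293600) - 2238141/(1919 - 219) = 4310351/(-364303) - 2238141/1700 = 4310351*(-1/364303) - 2238141*1/1700 = -4310351/364303 - 2238141/1700 = -822689077423/619315100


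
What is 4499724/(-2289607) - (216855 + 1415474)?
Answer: -3737396404427/2289607 ≈ -1.6323e+6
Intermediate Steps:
4499724/(-2289607) - (216855 + 1415474) = 4499724*(-1/2289607) - 1*1632329 = -4499724/2289607 - 1632329 = -3737396404427/2289607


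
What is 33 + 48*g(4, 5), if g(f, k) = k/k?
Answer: 81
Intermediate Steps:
g(f, k) = 1
33 + 48*g(4, 5) = 33 + 48*1 = 33 + 48 = 81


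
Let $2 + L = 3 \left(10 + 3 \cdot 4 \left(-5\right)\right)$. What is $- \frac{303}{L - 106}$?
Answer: $\frac{101}{86} \approx 1.1744$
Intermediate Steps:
$L = -152$ ($L = -2 + 3 \left(10 + 3 \cdot 4 \left(-5\right)\right) = -2 + 3 \left(10 + 12 \left(-5\right)\right) = -2 + 3 \left(10 - 60\right) = -2 + 3 \left(-50\right) = -2 - 150 = -152$)
$- \frac{303}{L - 106} = - \frac{303}{-152 - 106} = - \frac{303}{-258} = \left(-303\right) \left(- \frac{1}{258}\right) = \frac{101}{86}$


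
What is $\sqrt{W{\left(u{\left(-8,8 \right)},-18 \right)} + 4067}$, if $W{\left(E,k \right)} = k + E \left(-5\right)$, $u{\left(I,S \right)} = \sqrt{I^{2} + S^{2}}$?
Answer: $\sqrt{4049 - 40 \sqrt{2}} \approx 63.186$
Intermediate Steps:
$W{\left(E,k \right)} = k - 5 E$
$\sqrt{W{\left(u{\left(-8,8 \right)},-18 \right)} + 4067} = \sqrt{\left(-18 - 5 \sqrt{\left(-8\right)^{2} + 8^{2}}\right) + 4067} = \sqrt{\left(-18 - 5 \sqrt{64 + 64}\right) + 4067} = \sqrt{\left(-18 - 5 \sqrt{128}\right) + 4067} = \sqrt{\left(-18 - 5 \cdot 8 \sqrt{2}\right) + 4067} = \sqrt{\left(-18 - 40 \sqrt{2}\right) + 4067} = \sqrt{4049 - 40 \sqrt{2}}$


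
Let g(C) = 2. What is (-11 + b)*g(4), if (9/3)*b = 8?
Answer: -50/3 ≈ -16.667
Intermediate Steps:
b = 8/3 (b = (⅓)*8 = 8/3 ≈ 2.6667)
(-11 + b)*g(4) = (-11 + 8/3)*2 = -25/3*2 = -50/3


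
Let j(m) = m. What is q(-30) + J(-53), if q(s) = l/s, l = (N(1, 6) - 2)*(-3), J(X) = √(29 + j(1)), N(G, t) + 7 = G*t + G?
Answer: -⅕ + √30 ≈ 5.2772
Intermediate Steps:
N(G, t) = -7 + G + G*t (N(G, t) = -7 + (G*t + G) = -7 + (G + G*t) = -7 + G + G*t)
J(X) = √30 (J(X) = √(29 + 1) = √30)
l = 6 (l = ((-7 + 1 + 1*6) - 2)*(-3) = ((-7 + 1 + 6) - 2)*(-3) = (0 - 2)*(-3) = -2*(-3) = 6)
q(s) = 6/s
q(-30) + J(-53) = 6/(-30) + √30 = 6*(-1/30) + √30 = -⅕ + √30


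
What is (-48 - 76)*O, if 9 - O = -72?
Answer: -10044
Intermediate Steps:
O = 81 (O = 9 - 1*(-72) = 9 + 72 = 81)
(-48 - 76)*O = (-48 - 76)*81 = -124*81 = -10044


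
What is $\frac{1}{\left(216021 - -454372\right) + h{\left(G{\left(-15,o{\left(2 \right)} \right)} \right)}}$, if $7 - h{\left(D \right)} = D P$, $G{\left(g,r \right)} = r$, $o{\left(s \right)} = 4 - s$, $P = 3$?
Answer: $\frac{1}{670394} \approx 1.4917 \cdot 10^{-6}$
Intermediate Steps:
$h{\left(D \right)} = 7 - 3 D$ ($h{\left(D \right)} = 7 - D 3 = 7 - 3 D$)
$\frac{1}{\left(216021 - -454372\right) + h{\left(G{\left(-15,o{\left(2 \right)} \right)} \right)}} = \frac{1}{\left(216021 - -454372\right) + \left(7 - 3 \left(4 - 2\right)\right)} = \frac{1}{\left(216021 + 454372\right) + \left(7 - 3 \left(4 - 2\right)\right)} = \frac{1}{670393 + \left(7 - 6\right)} = \frac{1}{670393 + 1} = \frac{1}{670394}$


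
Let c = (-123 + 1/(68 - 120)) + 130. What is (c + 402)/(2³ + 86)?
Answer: 21267/4888 ≈ 4.3509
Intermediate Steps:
c = 363/52 (c = (-123 + 1/(-52)) + 130 = (-123 - 1/52) + 130 = -6397/52 + 130 = 363/52 ≈ 6.9808)
(c + 402)/(2³ + 86) = (363/52 + 402)/(2³ + 86) = 21267/(52*(8 + 86)) = (21267/52)/94 = (21267/52)*(1/94) = 21267/4888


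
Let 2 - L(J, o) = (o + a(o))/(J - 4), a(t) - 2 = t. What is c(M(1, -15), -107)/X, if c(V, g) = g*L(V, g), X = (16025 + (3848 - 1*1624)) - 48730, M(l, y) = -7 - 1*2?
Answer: -19902/396253 ≈ -0.050225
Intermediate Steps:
M(l, y) = -9 (M(l, y) = -7 - 2 = -9)
a(t) = 2 + t
X = -30481 (X = (16025 + (3848 - 1624)) - 48730 = (16025 + 2224) - 48730 = 18249 - 48730 = -30481)
L(J, o) = 2 - (2 + 2*o)/(-4 + J) (L(J, o) = 2 - (o + (2 + o))/(J - 4) = 2 - (2 + 2*o)/(-4 + J))
c(V, g) = 2*g*(-5 + V - g)/(-4 + V) (c(V, g) = g*(2*(-5 + V - g)/(-4 + V)) = 2*g*(-5 + V - g)/(-4 + V))
c(M(1, -15), -107)/X = (2*(-107)*(-5 - 9 - 1*(-107))/(-4 - 9))/(-30481) = (2*(-107)*(-5 - 9 + 107)/(-13))*(-1/30481) = (2*(-107)*(-1/13)*93)*(-1/30481) = (19902/13)*(-1/30481) = -19902/396253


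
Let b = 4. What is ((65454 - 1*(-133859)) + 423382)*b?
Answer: 2490780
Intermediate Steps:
((65454 - 1*(-133859)) + 423382)*b = ((65454 - 1*(-133859)) + 423382)*4 = ((65454 + 133859) + 423382)*4 = (199313 + 423382)*4 = 622695*4 = 2490780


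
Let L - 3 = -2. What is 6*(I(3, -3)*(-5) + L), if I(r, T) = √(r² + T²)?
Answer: 6 - 90*√2 ≈ -121.28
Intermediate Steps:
L = 1 (L = 3 - 2 = 1)
I(r, T) = √(T² + r²)
6*(I(3, -3)*(-5) + L) = 6*(√((-3)² + 3²)*(-5) + 1) = 6*(√(9 + 9)*(-5) + 1) = 6*(√18*(-5) + 1) = 6*((3*√2)*(-5) + 1) = 6*(-15*√2 + 1) = 6*(1 - 15*√2) = 6 - 90*√2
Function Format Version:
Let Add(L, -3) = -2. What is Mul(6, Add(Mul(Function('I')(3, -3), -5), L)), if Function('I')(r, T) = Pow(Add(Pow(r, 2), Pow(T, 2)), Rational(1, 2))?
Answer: Add(6, Mul(-90, Pow(2, Rational(1, 2)))) ≈ -121.28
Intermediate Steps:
L = 1 (L = Add(3, -2) = 1)
Function('I')(r, T) = Pow(Add(Pow(T, 2), Pow(r, 2)), Rational(1, 2))
Mul(6, Add(Mul(Function('I')(3, -3), -5), L)) = Mul(6, Add(Mul(Pow(Add(Pow(-3, 2), Pow(3, 2)), Rational(1, 2)), -5), 1)) = Mul(6, Add(Mul(Pow(Add(9, 9), Rational(1, 2)), -5), 1)) = Mul(6, Add(Mul(Pow(18, Rational(1, 2)), -5), 1)) = Mul(6, Add(Mul(Mul(3, Pow(2, Rational(1, 2))), -5), 1)) = Mul(6, Add(Mul(-15, Pow(2, Rational(1, 2))), 1)) = Mul(6, Add(1, Mul(-15, Pow(2, Rational(1, 2))))) = Add(6, Mul(-90, Pow(2, Rational(1, 2))))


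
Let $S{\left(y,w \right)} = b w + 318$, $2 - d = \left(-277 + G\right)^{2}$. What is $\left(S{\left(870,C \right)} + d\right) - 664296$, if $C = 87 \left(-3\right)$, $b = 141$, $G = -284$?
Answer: $-1015498$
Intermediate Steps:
$d = -314719$ ($d = 2 - \left(-277 - 284\right)^{2} = 2 - \left(-561\right)^{2} = 2 - 314721 = -314719$)
$C = -261$
$S{\left(y,w \right)} = 318 + 141 w$ ($S{\left(y,w \right)} = 141 w + 318 = 318 + 141 w$)
$\left(S{\left(870,C \right)} + d\right) - 664296 = \left(\left(318 + 141 \left(-261\right)\right) - 314719\right) - 664296 = \left(\left(318 - 36801\right) - 314719\right) - 664296 = \left(-36483 - 314719\right) - 664296 = -351202 - 664296 = -1015498$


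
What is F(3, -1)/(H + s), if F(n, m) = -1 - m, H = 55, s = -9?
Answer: 0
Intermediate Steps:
F(3, -1)/(H + s) = (-1 - 1*(-1))/(55 - 9) = (-1 + 1)/46 = (1/46)*0 = 0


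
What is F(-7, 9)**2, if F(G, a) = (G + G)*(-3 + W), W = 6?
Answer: 1764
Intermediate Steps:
F(G, a) = 6*G (F(G, a) = (G + G)*(-3 + 6) = (2*G)*3 = 6*G)
F(-7, 9)**2 = (6*(-7))**2 = (-42)**2 = 1764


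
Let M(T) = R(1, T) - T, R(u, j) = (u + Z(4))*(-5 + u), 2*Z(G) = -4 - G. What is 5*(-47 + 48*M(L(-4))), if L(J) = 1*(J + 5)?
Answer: 2405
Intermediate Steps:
Z(G) = -2 - G/2 (Z(G) = (-4 - G)/2 = -2 - G/2)
R(u, j) = (-5 + u)*(-4 + u) (R(u, j) = (u + (-2 - ½*4))*(-5 + u) = (u + (-2 - 2))*(-5 + u) = (u - 4)*(-5 + u) = (-4 + u)*(-5 + u) = (-5 + u)*(-4 + u))
L(J) = 5 + J (L(J) = 1*(5 + J) = 5 + J)
M(T) = 12 - T (M(T) = (20 + 1² - 9*1) - T = (20 + 1 - 9) - T = 12 - T)
5*(-47 + 48*M(L(-4))) = 5*(-47 + 48*(12 - (5 - 4))) = 5*(-47 + 48*(12 - 1*1)) = 5*(-47 + 48*(12 - 1)) = 5*(-47 + 48*11) = 5*(-47 + 528) = 5*481 = 2405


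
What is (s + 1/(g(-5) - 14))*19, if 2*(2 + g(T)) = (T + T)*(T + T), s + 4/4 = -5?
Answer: -3857/34 ≈ -113.44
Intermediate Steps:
s = -6 (s = -1 - 5 = -6)
g(T) = -2 + 2*T² (g(T) = -2 + ((T + T)*(T + T))/2 = -2 + ((2*T)*(2*T))/2 = -2 + (4*T²)/2 = -2 + 2*T²)
(s + 1/(g(-5) - 14))*19 = (-6 + 1/((-2 + 2*(-5)²) - 14))*19 = (-6 + 1/((-2 + 2*25) - 14))*19 = (-6 + 1/((-2 + 50) - 14))*19 = (-6 + 1/(48 - 14))*19 = (-6 + 1/34)*19 = -203/34*19 = -3857/34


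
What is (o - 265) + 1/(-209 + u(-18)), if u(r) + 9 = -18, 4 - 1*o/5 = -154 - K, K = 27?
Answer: 155759/236 ≈ 660.00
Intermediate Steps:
o = 925 (o = 20 - 5*(-154 - 1*27) = 20 - 5*(-154 - 27) = 20 - 5*(-181) = 20 + 905 = 925)
u(r) = -27 (u(r) = -9 - 18 = -27)
(o - 265) + 1/(-209 + u(-18)) = (925 - 265) + 1/(-209 - 27) = 660 + 1/(-236) = 660 - 1/236 = 155759/236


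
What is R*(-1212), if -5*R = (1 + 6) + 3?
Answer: 2424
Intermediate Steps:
R = -2 (R = -((1 + 6) + 3)/5 = -(7 + 3)/5 = -1/5*10 = -2)
R*(-1212) = -2*(-1212) = 2424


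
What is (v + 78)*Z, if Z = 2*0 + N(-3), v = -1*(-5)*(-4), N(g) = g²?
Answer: 522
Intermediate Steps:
v = -20 (v = 5*(-4) = -20)
Z = 9 (Z = 2*0 + (-3)² = 0 + 9 = 9)
(v + 78)*Z = (-20 + 78)*9 = 58*9 = 522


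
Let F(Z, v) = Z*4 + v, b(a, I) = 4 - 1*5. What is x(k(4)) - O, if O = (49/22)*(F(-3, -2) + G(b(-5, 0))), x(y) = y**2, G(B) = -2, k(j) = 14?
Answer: 2548/11 ≈ 231.64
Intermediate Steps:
b(a, I) = -1 (b(a, I) = 4 - 5 = -1)
F(Z, v) = v + 4*Z (F(Z, v) = 4*Z + v = v + 4*Z)
O = -392/11 (O = (49/22)*((-2 + 4*(-3)) - 2) = (49*(1/22))*((-2 - 12) - 2) = 49*(-14 - 2)/22 = (49/22)*(-16) = -392/11 ≈ -35.636)
x(k(4)) - O = 14**2 - 1*(-392/11) = 196 + 392/11 = 2548/11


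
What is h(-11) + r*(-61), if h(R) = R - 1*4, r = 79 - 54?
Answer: -1540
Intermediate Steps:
r = 25
h(R) = -4 + R (h(R) = R - 4 = -4 + R)
h(-11) + r*(-61) = (-4 - 11) + 25*(-61) = -15 - 1525 = -1540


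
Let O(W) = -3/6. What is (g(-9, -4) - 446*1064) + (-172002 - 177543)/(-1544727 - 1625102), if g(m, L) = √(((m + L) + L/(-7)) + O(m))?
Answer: -1504222983431/3169829 + I*√2534/14 ≈ -4.7454e+5 + 3.5956*I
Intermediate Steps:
O(W) = -½ (O(W) = -3*⅙ = -½)
g(m, L) = √(-½ + m + 6*L/7) (g(m, L) = √(((m + L) + L/(-7)) - ½) = √(((L + m) + L*(-⅐)) - ½) = √(((L + m) - L/7) - ½) = √((m + 6*L/7) - ½) = √(-½ + m + 6*L/7))
(g(-9, -4) - 446*1064) + (-172002 - 177543)/(-1544727 - 1625102) = (√(-98 + 168*(-4) + 196*(-9))/14 - 446*1064) + (-172002 - 177543)/(-1544727 - 1625102) = (√(-98 - 672 - 1764)/14 - 474544) - 349545/(-3169829) = (√(-2534)/14 - 474544) - 349545*(-1/3169829) = ((I*√2534)/14 - 474544) + 349545/3169829 = (I*√2534/14 - 474544) + 349545/3169829 = (-474544 + I*√2534/14) + 349545/3169829 = -1504222983431/3169829 + I*√2534/14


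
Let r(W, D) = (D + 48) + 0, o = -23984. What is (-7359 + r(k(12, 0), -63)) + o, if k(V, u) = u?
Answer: -31358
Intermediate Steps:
r(W, D) = 48 + D (r(W, D) = (48 + D) + 0 = 48 + D)
(-7359 + r(k(12, 0), -63)) + o = (-7359 + (48 - 63)) - 23984 = (-7359 - 15) - 23984 = -7374 - 23984 = -31358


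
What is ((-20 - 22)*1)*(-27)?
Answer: 1134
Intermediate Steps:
((-20 - 22)*1)*(-27) = -42*1*(-27) = -42*(-27) = 1134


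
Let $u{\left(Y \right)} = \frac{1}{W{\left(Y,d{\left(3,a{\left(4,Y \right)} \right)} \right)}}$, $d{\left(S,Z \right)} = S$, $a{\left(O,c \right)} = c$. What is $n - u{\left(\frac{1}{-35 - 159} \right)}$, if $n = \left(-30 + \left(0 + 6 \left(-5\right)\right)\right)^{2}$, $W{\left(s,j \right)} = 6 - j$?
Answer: $\frac{10799}{3} \approx 3599.7$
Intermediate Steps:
$u{\left(Y \right)} = \frac{1}{3}$ ($u{\left(Y \right)} = \frac{1}{6 - 3} = \frac{1}{3}$)
$n = 3600$ ($n = \left(-30 + \left(0 - 30\right)\right)^{2} = \left(-30 - 30\right)^{2} = \left(-60\right)^{2} = 3600$)
$n - u{\left(\frac{1}{-35 - 159} \right)} = 3600 - \frac{1}{3} = \frac{10799}{3}$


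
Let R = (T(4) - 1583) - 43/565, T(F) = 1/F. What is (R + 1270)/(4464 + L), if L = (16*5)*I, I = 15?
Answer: -706987/12800640 ≈ -0.055231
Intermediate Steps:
L = 1200 (L = (16*5)*15 = 80*15 = 1200)
R = -3577187/2260 (R = (1/4 - 1583) - 43/565 = (1/4 - 1583) - 43*1/565 = -6331/4 - 43/565 = -3577187/2260 ≈ -1582.8)
(R + 1270)/(4464 + L) = (-3577187/2260 + 1270)/(4464 + 1200) = -706987/2260/5664 = -706987/2260*1/5664 = -706987/12800640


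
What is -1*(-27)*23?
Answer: 621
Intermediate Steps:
-1*(-27)*23 = 27*23 = 621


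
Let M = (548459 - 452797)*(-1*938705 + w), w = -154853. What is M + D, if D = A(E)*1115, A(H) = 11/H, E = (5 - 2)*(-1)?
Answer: -313835848453/3 ≈ -1.0461e+11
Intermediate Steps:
E = -3 (E = 3*(-1) = -3)
M = -104611945396 (M = (548459 - 452797)*(-1*938705 - 154853) = 95662*(-938705 - 154853) = 95662*(-1093558) = -104611945396)
D = -12265/3 (D = (11/(-3))*1115 = (11*(-⅓))*1115 = -11/3*1115 = -12265/3 ≈ -4088.3)
M + D = -104611945396 - 12265/3 = -313835848453/3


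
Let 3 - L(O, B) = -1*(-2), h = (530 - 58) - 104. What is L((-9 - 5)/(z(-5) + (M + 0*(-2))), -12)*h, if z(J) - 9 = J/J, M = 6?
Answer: 368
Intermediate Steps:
z(J) = 10 (z(J) = 9 + J/J = 9 + 1 = 10)
h = 368 (h = 472 - 104 = 368)
L(O, B) = 1 (L(O, B) = 3 - (-1)*(-2) = 3 - 1*2 = 3 - 2 = 1)
L((-9 - 5)/(z(-5) + (M + 0*(-2))), -12)*h = 1*368 = 368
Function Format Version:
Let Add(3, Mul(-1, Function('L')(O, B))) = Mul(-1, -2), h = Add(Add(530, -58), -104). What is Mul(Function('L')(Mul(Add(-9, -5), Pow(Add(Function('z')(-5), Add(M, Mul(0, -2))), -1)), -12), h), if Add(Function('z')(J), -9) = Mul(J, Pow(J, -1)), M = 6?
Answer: 368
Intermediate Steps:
Function('z')(J) = 10 (Function('z')(J) = Add(9, Mul(J, Pow(J, -1))) = Add(9, 1) = 10)
h = 368 (h = Add(472, -104) = 368)
Function('L')(O, B) = 1 (Function('L')(O, B) = Add(3, Mul(-1, Mul(-1, -2))) = Add(3, Mul(-1, 2)) = Add(3, -2) = 1)
Mul(Function('L')(Mul(Add(-9, -5), Pow(Add(Function('z')(-5), Add(M, Mul(0, -2))), -1)), -12), h) = Mul(1, 368) = 368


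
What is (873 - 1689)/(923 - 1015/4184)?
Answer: -1138048/1286939 ≈ -0.88431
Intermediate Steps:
(873 - 1689)/(923 - 1015/4184) = -816/(923 - 1015*1/4184) = -816/(923 - 1015/4184) = -816/3860817/4184 = -816*4184/3860817 = -1138048/1286939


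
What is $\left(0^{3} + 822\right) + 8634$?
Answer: $9456$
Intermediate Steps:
$\left(0^{3} + 822\right) + 8634 = \left(0 + 822\right) + 8634 = 822 + 8634 = 9456$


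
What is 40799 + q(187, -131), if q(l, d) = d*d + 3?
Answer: 57963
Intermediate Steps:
q(l, d) = 3 + d² (q(l, d) = d² + 3 = 3 + d²)
40799 + q(187, -131) = 40799 + (3 + (-131)²) = 40799 + (3 + 17161) = 40799 + 17164 = 57963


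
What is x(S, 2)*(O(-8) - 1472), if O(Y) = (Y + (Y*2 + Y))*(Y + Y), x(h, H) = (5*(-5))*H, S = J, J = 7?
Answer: 48000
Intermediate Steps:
S = 7
x(h, H) = -25*H
O(Y) = 8*Y**2 (O(Y) = (Y + (2*Y + Y))*(2*Y) = (Y + 3*Y)*(2*Y) = (4*Y)*(2*Y) = 8*Y**2)
x(S, 2)*(O(-8) - 1472) = (-25*2)*(8*(-8)**2 - 1472) = -50*(8*64 - 1472) = -50*(512 - 1472) = -50*(-960) = 48000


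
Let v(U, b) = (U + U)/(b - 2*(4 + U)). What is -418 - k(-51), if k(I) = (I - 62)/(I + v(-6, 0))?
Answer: -22685/54 ≈ -420.09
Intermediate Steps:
v(U, b) = 2*U/(-8 + b - 2*U) (v(U, b) = (2*U)/(b + (-8 - 2*U)) = (2*U)/(-8 + b - 2*U) = 2*U/(-8 + b - 2*U))
k(I) = (-62 + I)/(-3 + I) (k(I) = (I - 62)/(I + 2*(-6)/(-8 + 0 - 2*(-6))) = (-62 + I)/(I + 2*(-6)/(-8 + 0 + 12)) = (-62 + I)/(I + 2*(-6)/4) = (-62 + I)/(I + 2*(-6)*(1/4)) = (-62 + I)/(I - 3) = (-62 + I)/(-3 + I))
-418 - k(-51) = -418 - (-62 - 51)/(-3 - 51) = -418 - (-113)/(-54) = -418 - (-1)*(-113)/54 = -418 - 1*113/54 = -418 - 113/54 = -22685/54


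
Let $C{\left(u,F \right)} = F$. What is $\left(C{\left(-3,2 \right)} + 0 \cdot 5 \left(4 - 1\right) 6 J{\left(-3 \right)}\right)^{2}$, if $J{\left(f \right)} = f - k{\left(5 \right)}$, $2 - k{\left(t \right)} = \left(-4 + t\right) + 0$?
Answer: $4$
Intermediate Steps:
$k{\left(t \right)} = 6 - t$ ($k{\left(t \right)} = 2 - \left(\left(-4 + t\right) + 0\right) = 2 - \left(-4 + t\right) = 6 - t$)
$J{\left(f \right)} = -1 + f$ ($J{\left(f \right)} = f - \left(6 - 5\right) = f - 1 = -1 + f$)
$\left(C{\left(-3,2 \right)} + 0 \cdot 5 \left(4 - 1\right) 6 J{\left(-3 \right)}\right)^{2} = \left(2 + 0 \cdot 5 \left(4 - 1\right) 6 \left(-1 - 3\right)\right)^{2} = \left(2 + 0 \cdot 3 \cdot 6 \left(-4\right)\right)^{2} = \left(2 + 0 \cdot 18 \left(-4\right)\right)^{2} = \left(2 + 0 \left(-4\right)\right)^{2} = \left(2 + 0\right)^{2} = 2^{2} = 4$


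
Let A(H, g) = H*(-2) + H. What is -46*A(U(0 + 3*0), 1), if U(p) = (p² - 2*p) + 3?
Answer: 138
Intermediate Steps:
U(p) = 3 + p² - 2*p
A(H, g) = -H (A(H, g) = -2*H + H = -H)
-46*A(U(0 + 3*0), 1) = -(-46)*(3 + (0 + 3*0)² - 2*(0 + 3*0)) = -(-46)*(3 + (0 + 0)² - 2*(0 + 0)) = -(-46)*(3 + 0² - 2*0) = -(-46)*(3 + 0 + 0) = -(-46)*3 = -46*(-3) = 138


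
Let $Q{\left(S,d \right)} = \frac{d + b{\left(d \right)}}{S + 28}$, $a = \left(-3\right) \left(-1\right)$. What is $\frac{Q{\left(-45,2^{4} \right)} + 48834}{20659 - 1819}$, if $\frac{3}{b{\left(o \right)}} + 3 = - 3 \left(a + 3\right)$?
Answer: $\frac{387409}{149464} \approx 2.592$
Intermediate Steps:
$a = 3$
$b{\left(o \right)} = - \frac{1}{7}$ ($b{\left(o \right)} = \frac{3}{-3 - 3 \left(3 + 3\right)} = \frac{3}{-3 - 18} = \frac{3}{-21} = 3 \left(- \frac{1}{21}\right) = - \frac{1}{7}$)
$Q{\left(S,d \right)} = \frac{- \frac{1}{7} + d}{28 + S}$ ($Q{\left(S,d \right)} = \frac{d - \frac{1}{7}}{S + 28} = \frac{- \frac{1}{7} + d}{28 + S}$)
$\frac{Q{\left(-45,2^{4} \right)} + 48834}{20659 - 1819} = \frac{\frac{- \frac{1}{7} + 2^{4}}{28 - 45} + 48834}{20659 - 1819} = \frac{\frac{- \frac{1}{7} + 16}{-17} + 48834}{18840} = \left(\left(- \frac{1}{17}\right) \frac{111}{7} + 48834\right) \frac{1}{18840} = \left(- \frac{111}{119} + 48834\right) \frac{1}{18840} = \frac{5811135}{119} \cdot \frac{1}{18840} = \frac{387409}{149464}$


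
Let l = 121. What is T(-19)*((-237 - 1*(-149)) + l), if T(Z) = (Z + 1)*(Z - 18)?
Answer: 21978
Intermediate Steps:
T(Z) = (1 + Z)*(-18 + Z)
T(-19)*((-237 - 1*(-149)) + l) = (-18 + (-19)² - 17*(-19))*((-237 - 1*(-149)) + 121) = (-18 + 361 + 323)*((-237 + 149) + 121) = 666*(-88 + 121) = 666*33 = 21978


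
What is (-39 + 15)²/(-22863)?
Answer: -192/7621 ≈ -0.025194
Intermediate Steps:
(-39 + 15)²/(-22863) = (-24)²*(-1/22863) = 576*(-1/22863) = -192/7621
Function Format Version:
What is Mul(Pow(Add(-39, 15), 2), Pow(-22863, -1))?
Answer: Rational(-192, 7621) ≈ -0.025194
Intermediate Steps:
Mul(Pow(Add(-39, 15), 2), Pow(-22863, -1)) = Mul(Pow(-24, 2), Rational(-1, 22863)) = Mul(576, Rational(-1, 22863)) = Rational(-192, 7621)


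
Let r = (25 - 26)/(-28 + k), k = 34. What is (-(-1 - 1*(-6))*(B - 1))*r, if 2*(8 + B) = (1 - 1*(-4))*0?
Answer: -15/2 ≈ -7.5000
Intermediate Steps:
B = -8 (B = -8 + ((1 - 1*(-4))*0)/2 = -8 + ((1 + 4)*0)/2 = -8 + (5*0)/2 = -8 + (1/2)*0 = -8 + 0 = -8)
r = -1/6 (r = (25 - 26)/(-28 + 34) = -1/6 ≈ -0.16667)
(-(-1 - 1*(-6))*(B - 1))*r = -(-1 - 1*(-6))*(-8 - 1)*(-1/6) = -(-1 + 6)*(-9)*(-1/6) = -5*(-9)*(-1/6) = -1*(-45)*(-1/6) = 45*(-1/6) = -15/2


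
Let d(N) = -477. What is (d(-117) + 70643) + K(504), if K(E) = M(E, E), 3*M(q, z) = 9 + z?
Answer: 70337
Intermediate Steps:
M(q, z) = 3 + z/3 (M(q, z) = (9 + z)/3 = 3 + z/3)
K(E) = 3 + E/3
(d(-117) + 70643) + K(504) = (-477 + 70643) + (3 + (⅓)*504) = 70166 + (3 + 168) = 70166 + 171 = 70337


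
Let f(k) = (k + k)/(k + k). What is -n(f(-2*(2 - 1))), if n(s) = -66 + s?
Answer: 65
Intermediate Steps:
f(k) = 1 (f(k) = (2*k)/((2*k)) = (2*k)*(1/(2*k)) = 1)
-n(f(-2*(2 - 1))) = -(-66 + 1) = -1*(-65) = 65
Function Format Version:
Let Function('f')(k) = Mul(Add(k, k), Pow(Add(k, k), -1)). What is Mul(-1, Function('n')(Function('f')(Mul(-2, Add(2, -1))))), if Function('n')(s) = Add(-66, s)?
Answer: 65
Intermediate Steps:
Function('f')(k) = 1 (Function('f')(k) = Mul(Mul(2, k), Pow(Mul(2, k), -1)) = Mul(Mul(2, k), Mul(Rational(1, 2), Pow(k, -1))) = 1)
Mul(-1, Function('n')(Function('f')(Mul(-2, Add(2, -1))))) = Mul(-1, Add(-66, 1)) = Mul(-1, -65) = 65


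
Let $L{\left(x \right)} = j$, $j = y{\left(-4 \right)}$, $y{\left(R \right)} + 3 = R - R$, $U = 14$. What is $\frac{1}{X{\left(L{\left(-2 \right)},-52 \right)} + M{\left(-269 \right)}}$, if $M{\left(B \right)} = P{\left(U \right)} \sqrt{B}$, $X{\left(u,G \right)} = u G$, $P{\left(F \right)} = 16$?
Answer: $\frac{39}{23300} - \frac{i \sqrt{269}}{5825} \approx 0.0016738 - 0.0028157 i$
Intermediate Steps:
$y{\left(R \right)} = -3$ ($y{\left(R \right)} = -3 + \left(R - R\right) = -3 + 0 = -3$)
$j = -3$
$L{\left(x \right)} = -3$
$X{\left(u,G \right)} = G u$
$M{\left(B \right)} = 16 \sqrt{B}$
$\frac{1}{X{\left(L{\left(-2 \right)},-52 \right)} + M{\left(-269 \right)}} = \frac{1}{\left(-52\right) \left(-3\right) + 16 \sqrt{-269}} = \frac{1}{156 + 16 i \sqrt{269}}$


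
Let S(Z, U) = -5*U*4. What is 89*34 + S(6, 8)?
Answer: 2866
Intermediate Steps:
S(Z, U) = -20*U
89*34 + S(6, 8) = 89*34 - 20*8 = 3026 - 160 = 2866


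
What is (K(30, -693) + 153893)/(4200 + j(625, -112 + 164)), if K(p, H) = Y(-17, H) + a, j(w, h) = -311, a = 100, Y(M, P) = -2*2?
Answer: 153989/3889 ≈ 39.596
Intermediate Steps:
Y(M, P) = -4
K(p, H) = 96 (K(p, H) = -4 + 100 = 96)
(K(30, -693) + 153893)/(4200 + j(625, -112 + 164)) = (96 + 153893)/(4200 - 311) = 153989/3889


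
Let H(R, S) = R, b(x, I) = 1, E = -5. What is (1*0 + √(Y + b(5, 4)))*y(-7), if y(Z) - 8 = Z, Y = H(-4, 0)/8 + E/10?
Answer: 0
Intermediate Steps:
Y = -1 (Y = -4/8 - 5/10 = -4*⅛ - 5*⅒ = -½ - ½ = -1)
y(Z) = 8 + Z
(1*0 + √(Y + b(5, 4)))*y(-7) = (1*0 + √(-1 + 1))*(8 - 7) = (0 + √0)*1 = (0 + 0)*1 = 0*1 = 0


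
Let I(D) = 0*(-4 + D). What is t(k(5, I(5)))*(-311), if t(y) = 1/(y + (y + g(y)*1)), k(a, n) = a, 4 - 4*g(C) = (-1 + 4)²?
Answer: -1244/35 ≈ -35.543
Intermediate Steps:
g(C) = -5/4 (g(C) = 1 - (-1 + 4)²/4 = 1 - ¼*3² = 1 - ¼*9 = 1 - 9/4 = -5/4)
I(D) = 0
t(y) = 1/(-5/4 + 2*y) (t(y) = 1/(y + (y - 5/4*1)) = 1/(y + (y - 5/4)) = 1/(y + (-5/4 + y)) = 1/(-5/4 + 2*y))
t(k(5, I(5)))*(-311) = (4/(-5 + 8*5))*(-311) = (4/(-5 + 40))*(-311) = (4/35)*(-311) = -1244/35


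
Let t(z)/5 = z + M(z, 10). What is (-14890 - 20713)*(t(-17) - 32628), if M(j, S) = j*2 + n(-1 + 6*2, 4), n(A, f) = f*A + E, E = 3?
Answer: 1162366744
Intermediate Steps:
n(A, f) = 3 + A*f (n(A, f) = f*A + 3 = A*f + 3 = 3 + A*f)
M(j, S) = 47 + 2*j (M(j, S) = j*2 + (3 + (-1 + 6*2)*4) = 2*j + (3 + (-1 + 12)*4) = 2*j + (3 + 11*4) = 2*j + (3 + 44) = 2*j + 47 = 47 + 2*j)
t(z) = 235 + 15*z (t(z) = 5*(z + (47 + 2*z)) = 5*(47 + 3*z) = 235 + 15*z)
(-14890 - 20713)*(t(-17) - 32628) = (-14890 - 20713)*((235 + 15*(-17)) - 32628) = -35603*((235 - 255) - 32628) = -35603*(-20 - 32628) = -35603*(-32648) = 1162366744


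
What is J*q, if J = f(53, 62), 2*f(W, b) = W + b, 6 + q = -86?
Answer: -5290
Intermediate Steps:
q = -92 (q = -6 - 86 = -92)
f(W, b) = W/2 + b/2 (f(W, b) = (W + b)/2 = W/2 + b/2)
J = 115/2 (J = (1/2)*53 + (1/2)*62 = 53/2 + 31 = 115/2 ≈ 57.500)
J*q = (115/2)*(-92) = -5290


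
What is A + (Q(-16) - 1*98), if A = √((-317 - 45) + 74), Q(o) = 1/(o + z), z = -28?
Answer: -4313/44 + 12*I*√2 ≈ -98.023 + 16.971*I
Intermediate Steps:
Q(o) = 1/(-28 + o) (Q(o) = 1/(o - 28) = 1/(-28 + o))
A = 12*I*√2 (A = √(-362 + 74) = √(-288) = 12*I*√2 ≈ 16.971*I)
A + (Q(-16) - 1*98) = 12*I*√2 + (1/(-28 - 16) - 1*98) = 12*I*√2 + (1/(-44) - 98) = 12*I*√2 + (-1/44 - 98) = 12*I*√2 - 4313/44 = -4313/44 + 12*I*√2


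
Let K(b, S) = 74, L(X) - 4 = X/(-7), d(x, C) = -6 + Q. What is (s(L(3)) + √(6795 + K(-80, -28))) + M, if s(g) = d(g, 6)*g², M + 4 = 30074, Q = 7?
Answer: 1474055/49 + √6869 ≈ 30166.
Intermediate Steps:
d(x, C) = 1 (d(x, C) = -6 + 7 = 1)
L(X) = 4 - X/7 (L(X) = 4 + X/(-7) = 4 + X*(-⅐) = 4 - X/7)
M = 30070 (M = -4 + 30074 = 30070)
s(g) = g² (s(g) = 1*g² = g²)
(s(L(3)) + √(6795 + K(-80, -28))) + M = ((4 - ⅐*3)² + √(6795 + 74)) + 30070 = ((4 - 3/7)² + √6869) + 30070 = ((25/7)² + √6869) + 30070 = (625/49 + √6869) + 30070 = 1474055/49 + √6869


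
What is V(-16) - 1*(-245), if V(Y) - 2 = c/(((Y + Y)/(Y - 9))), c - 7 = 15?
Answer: 4227/16 ≈ 264.19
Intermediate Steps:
c = 22 (c = 7 + 15 = 22)
V(Y) = 2 + 11*(-9 + Y)/Y (V(Y) = 2 + 22/(((Y + Y)/(Y - 9))) = 2 + 22/(((2*Y)/(-9 + Y))) = 2 + 22/((2*Y/(-9 + Y))) = 2 + 22*((-9 + Y)/(2*Y)) = 2 + 11*(-9 + Y)/Y)
V(-16) - 1*(-245) = (13 - 99/(-16)) - 1*(-245) = (13 - 99*(-1/16)) + 245 = (13 + 99/16) + 245 = 307/16 + 245 = 4227/16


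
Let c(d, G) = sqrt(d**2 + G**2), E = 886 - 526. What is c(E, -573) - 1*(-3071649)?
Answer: 3071649 + 3*sqrt(50881) ≈ 3.0723e+6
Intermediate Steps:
E = 360
c(d, G) = sqrt(G**2 + d**2)
c(E, -573) - 1*(-3071649) = sqrt((-573)**2 + 360**2) - 1*(-3071649) = sqrt(328329 + 129600) + 3071649 = sqrt(457929) + 3071649 = 3*sqrt(50881) + 3071649 = 3071649 + 3*sqrt(50881)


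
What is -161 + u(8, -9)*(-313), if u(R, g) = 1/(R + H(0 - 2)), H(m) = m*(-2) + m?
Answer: -1923/10 ≈ -192.30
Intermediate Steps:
H(m) = -m (H(m) = -2*m + m = -m)
u(R, g) = 1/(2 + R) (u(R, g) = 1/(R - (0 - 2)) = 1/(R - 1*(-2)) = 1/(R + 2) = 1/(2 + R))
-161 + u(8, -9)*(-313) = -161 - 313/(2 + 8) = -161 - 313/10 = -1923/10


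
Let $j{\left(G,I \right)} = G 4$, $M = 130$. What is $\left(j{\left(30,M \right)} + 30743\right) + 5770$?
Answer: $36633$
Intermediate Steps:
$j{\left(G,I \right)} = 4 G$
$\left(j{\left(30,M \right)} + 30743\right) + 5770 = \left(4 \cdot 30 + 30743\right) + 5770 = \left(120 + 30743\right) + 5770 = 30863 + 5770 = 36633$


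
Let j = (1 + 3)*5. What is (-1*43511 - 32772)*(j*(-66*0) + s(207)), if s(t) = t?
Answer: -15790581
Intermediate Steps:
j = 20 (j = 4*5 = 20)
(-1*43511 - 32772)*(j*(-66*0) + s(207)) = (-1*43511 - 32772)*(20*(-66*0) + 207) = (-43511 - 32772)*(20*0 + 207) = -76283*(0 + 207) = -76283*207 = -15790581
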